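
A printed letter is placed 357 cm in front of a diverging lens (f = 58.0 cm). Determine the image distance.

For a diverging lens, f = -58.0 cm.
Thin-lens equation: 1/s_i = 1/f − 1/s_o = 1/(-58.00) − 1/(357) = -0.01724 − 0.002801 = -0.02004, so s_i = -49.9 cm.
The image is virtual, upright and reduced, on the same side as the object.

49.9 cm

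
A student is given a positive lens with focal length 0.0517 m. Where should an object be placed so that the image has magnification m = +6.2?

m = −d_i/d_o ⇒ d_i = −m·d_o.
1/f = 1/d_o + 1/d_i = 1/d_o − 1/(m·d_o) = (1 − 1/m)/d_o, so d_o = f(1 − 1/m) = (0.05170)(1 − 1/(+6.2)) = 0.0434 m.

0.0434 m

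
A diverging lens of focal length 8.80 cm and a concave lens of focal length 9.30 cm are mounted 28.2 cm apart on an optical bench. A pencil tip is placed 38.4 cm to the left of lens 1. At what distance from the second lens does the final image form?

7.36 cm

Lens 1 is diverging, so f₁ = −8.80 cm.
Lens 1: 1/d_i1 = 1/f₁ − 1/d_o1 = 1/(-8.80) − 1/(38.4) = -0.1397, so d_i1 = -7.159 cm.
The intermediate image is 7.159 cm to the left of lens 1 (virtual), which is 28.2 − (-7.159) = 35.36 cm to the left of lens 2, so d_o2 = +35.36 cm.
Lens 2 is diverging, so f₂ = −9.30 cm.
Lens 2: 1/d_i2 = 1/f₂ − 1/d_o2 = 1/(-9.30) − 1/(35.36) = -0.1358, so d_i2 = -7.36 cm.
The final image is virtual, 7.36 cm to the left of lens 2 (overall magnification ≈ 0.039).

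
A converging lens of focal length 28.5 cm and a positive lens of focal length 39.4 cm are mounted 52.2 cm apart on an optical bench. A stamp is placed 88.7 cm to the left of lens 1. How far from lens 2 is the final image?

Lens 1: 1/d_i1 = 1/f₁ − 1/d_o1 = 1/(28.5) − 1/(88.7) = 0.02381, so d_i1 = 41.99 cm.
The intermediate image is 41.99 cm to the right of lens 1, which is 52.2 − (41.99) = 10.21 cm to the left of lens 2, so d_o2 = +10.21 cm.
Lens 2: 1/d_i2 = 1/f₂ − 1/d_o2 = 1/(39.4) − 1/(10.21) = -0.07256, so d_i2 = -13.8 cm.
The final image is virtual, 13.8 cm to the left of lens 2 (overall magnification ≈ -0.64).

13.8 cm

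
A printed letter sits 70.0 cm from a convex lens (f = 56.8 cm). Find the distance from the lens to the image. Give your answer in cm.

Thin-lens equation: 1/s_i = 1/f − 1/s_o = 1/(56.80) − 1/(70.0) = 0.01761 − 0.01429 = 0.003320, so s_i = 301 cm.
The image is real, inverted and enlarged, on the far side of the lens.

301 cm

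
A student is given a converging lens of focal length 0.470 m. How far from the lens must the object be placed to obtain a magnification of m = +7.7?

0.409 m

m = −d_i/d_o ⇒ d_i = −m·d_o.
1/f = 1/d_o + 1/d_i = 1/d_o − 1/(m·d_o) = (1 − 1/m)/d_o, so d_o = f(1 − 1/m) = (0.4700)(1 − 1/(+7.7)) = 0.409 m.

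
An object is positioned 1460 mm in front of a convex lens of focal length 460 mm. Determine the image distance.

Thin-lens equation: 1/s_i = 1/f − 1/s_o = 1/(460.0) − 1/(1460) = 0.002174 − 0.0006849 = 0.001489, so s_i = 672 mm.
The image is real, inverted and reduced, on the far side of the lens.

672 mm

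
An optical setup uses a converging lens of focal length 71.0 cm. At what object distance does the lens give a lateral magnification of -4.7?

86.1 cm

m = −d_i/d_o ⇒ d_i = −m·d_o.
1/f = 1/d_o + 1/d_i = 1/d_o − 1/(m·d_o) = (1 − 1/m)/d_o, so d_o = f(1 − 1/m) = (71.00)(1 − 1/(-4.7)) = 86.1 cm.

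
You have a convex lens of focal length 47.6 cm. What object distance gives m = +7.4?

m = −d_i/d_o ⇒ d_i = −m·d_o.
1/f = 1/d_o + 1/d_i = 1/d_o − 1/(m·d_o) = (1 − 1/m)/d_o, so d_o = f(1 − 1/m) = (47.60)(1 − 1/(+7.4)) = 41.2 cm.

41.2 cm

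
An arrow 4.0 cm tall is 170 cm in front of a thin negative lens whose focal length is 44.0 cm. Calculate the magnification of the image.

m = +0.206

For a negative lens, f = -44.0 cm.
1/d_i = 1/f − 1/d_o = 1/(-44.00) − 1/(170) = -0.02861, so d_i = -34.95 cm.
m = −d_i/d_o = −(-34.95)/(170) = +0.206.
The image is virtual, upright and reduced, on the same side as the object.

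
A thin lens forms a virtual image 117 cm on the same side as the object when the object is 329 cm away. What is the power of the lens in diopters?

P = -0.551 D

Virtual image ⇒ d_i = −117 cm.
1/f = 1/d_o + 1/d_i = 1/(329) + 1/(-117) = -0.005507 cm⁻¹.
f = -181.6 cm = -1.816 m, so P = 1/f = -0.551 D.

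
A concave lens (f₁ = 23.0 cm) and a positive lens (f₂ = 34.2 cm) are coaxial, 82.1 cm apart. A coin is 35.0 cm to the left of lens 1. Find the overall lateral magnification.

f₁ = −23.0 cm (diverging).
Lens 1: 1/d_i1 = 1/(-23.0) − 1/(35.0) = -0.07205, so d_i1 = -13.88 cm; m₁ = −d_i1/d_o1 = +0.3966.
d_o2 = 82.1 − (-13.88) = 95.98 cm.
Lens 2: 1/d_i2 = 1/(34.2) − 1/(95.98) = 0.01882, so d_i2 = 53.13 cm; m₂ = −d_i2/d_o2 = -0.5536.
m = m₁·m₂ = (+0.3966)(-0.5536) = -0.220.

m = -0.220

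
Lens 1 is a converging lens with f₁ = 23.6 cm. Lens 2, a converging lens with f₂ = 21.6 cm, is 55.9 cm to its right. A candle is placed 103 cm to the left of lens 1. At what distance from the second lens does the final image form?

Lens 1: 1/d_i1 = 1/f₁ − 1/d_o1 = 1/(23.6) − 1/(103) = 0.03266, so d_i1 = 30.61 cm.
The intermediate image is 30.61 cm to the right of lens 1, which is 55.9 − (30.61) = 25.29 cm to the left of lens 2, so d_o2 = +25.29 cm.
Lens 2: 1/d_i2 = 1/f₂ − 1/d_o2 = 1/(21.6) − 1/(25.29) = 0.006755, so d_i2 = 148 cm.
The final image is real, 148 cm to the right of lens 2 (overall magnification ≈ 1.7).

148 cm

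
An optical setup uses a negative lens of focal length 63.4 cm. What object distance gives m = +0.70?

27.2 cm

For a negative lens, f = -63.4 cm.
m = −d_i/d_o ⇒ d_i = −m·d_o.
1/f = 1/d_o + 1/d_i = 1/d_o − 1/(m·d_o) = (1 − 1/m)/d_o, so d_o = f(1 − 1/m) = (-63.40)(1 − 1/(+0.70)) = 27.2 cm.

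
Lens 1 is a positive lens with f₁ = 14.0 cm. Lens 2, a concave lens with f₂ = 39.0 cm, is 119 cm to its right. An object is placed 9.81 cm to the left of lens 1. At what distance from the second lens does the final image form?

Lens 1: 1/d_i1 = 1/f₁ − 1/d_o1 = 1/(14.0) − 1/(9.81) = -0.03051, so d_i1 = -32.78 cm.
The intermediate image is 32.78 cm to the left of lens 1 (virtual), which is 119 − (-32.78) = 151.8 cm to the left of lens 2, so d_o2 = +151.8 cm.
Lens 2 is diverging, so f₂ = −39.0 cm.
Lens 2: 1/d_i2 = 1/f₂ − 1/d_o2 = 1/(-39.0) − 1/(151.8) = -0.03223, so d_i2 = -31.0 cm.
The final image is virtual, 31.0 cm to the left of lens 2 (overall magnification ≈ 0.68).

31.0 cm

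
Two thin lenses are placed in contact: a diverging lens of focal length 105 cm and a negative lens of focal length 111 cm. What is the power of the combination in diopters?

P = -1.85 D

P₁ = 1/f₁ = 1/(-1.05 m) = -0.9524 D; P₂ = 1/f₂ = 1/(-1.11 m) = -0.9009 D.
For thin lenses in contact, P = P₁ + P₂ = (-0.9524) + (-0.9009) = -1.85 D.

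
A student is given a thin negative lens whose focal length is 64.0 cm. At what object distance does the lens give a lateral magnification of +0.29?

157 cm

For a negative lens, f = -64.0 cm.
m = −d_i/d_o ⇒ d_i = −m·d_o.
1/f = 1/d_o + 1/d_i = 1/d_o − 1/(m·d_o) = (1 − 1/m)/d_o, so d_o = f(1 − 1/m) = (-64.00)(1 − 1/(+0.29)) = 157 cm.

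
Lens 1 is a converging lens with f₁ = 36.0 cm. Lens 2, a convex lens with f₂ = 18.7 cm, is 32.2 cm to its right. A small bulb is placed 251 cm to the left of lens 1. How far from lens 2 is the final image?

Lens 1: 1/d_i1 = 1/f₁ − 1/d_o1 = 1/(36.0) − 1/(251) = 0.02379, so d_i1 = 42.03 cm.
The intermediate image is 42.03 cm to the right of lens 1, which lies 9.830 cm to the right of lens 2 — a virtual object — so d_o2 = −9.830 cm.
Lens 2: 1/d_i2 = 1/f₂ − 1/d_o2 = 1/(18.7) − 1/(-9.830) = 0.1552, so d_i2 = 6.44 cm.
The final image is real, 6.44 cm to the right of lens 2 (overall magnification ≈ -0.11).

6.44 cm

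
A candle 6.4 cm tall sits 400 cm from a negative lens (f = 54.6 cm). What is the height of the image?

0.769 cm

For a negative lens, f = -54.6 cm.
1/d_i = 1/f − 1/d_o = 1/(-54.60) − 1/(400) = -0.02082, so d_i = -48.04 cm.
m = −d_i/d_o = +0.1201.
|h_i| = |m|·h_o = 0.1201 × 6.4 = 0.769 cm. The image is virtual, upright and reduced, on the same side as the object.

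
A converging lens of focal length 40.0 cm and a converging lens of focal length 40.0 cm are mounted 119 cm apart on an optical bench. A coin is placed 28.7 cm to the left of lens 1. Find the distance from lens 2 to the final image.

Lens 1: 1/d_i1 = 1/f₁ − 1/d_o1 = 1/(40.0) − 1/(28.7) = -0.009843, so d_i1 = -101.6 cm.
The intermediate image is 101.6 cm to the left of lens 1 (virtual), which is 119 − (-101.6) = 220.6 cm to the left of lens 2, so d_o2 = +220.6 cm.
Lens 2: 1/d_i2 = 1/f₂ − 1/d_o2 = 1/(40.0) − 1/(220.6) = 0.02047, so d_i2 = 48.9 cm.
The final image is real, 48.9 cm to the right of lens 2 (overall magnification ≈ -0.78).

48.9 cm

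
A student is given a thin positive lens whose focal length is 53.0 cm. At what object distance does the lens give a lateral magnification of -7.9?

m = −d_i/d_o ⇒ d_i = −m·d_o.
1/f = 1/d_o + 1/d_i = 1/d_o − 1/(m·d_o) = (1 − 1/m)/d_o, so d_o = f(1 − 1/m) = (53.00)(1 − 1/(-7.9)) = 59.7 cm.

59.7 cm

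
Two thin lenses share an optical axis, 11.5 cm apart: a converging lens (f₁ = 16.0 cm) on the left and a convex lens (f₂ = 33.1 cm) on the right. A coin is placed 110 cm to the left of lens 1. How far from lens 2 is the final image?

Lens 1: 1/d_i1 = 1/f₁ − 1/d_o1 = 1/(16.0) − 1/(110) = 0.05341, so d_i1 = 18.72 cm.
The intermediate image is 18.72 cm to the right of lens 1, which lies 7.220 cm to the right of lens 2 — a virtual object — so d_o2 = −7.220 cm.
Lens 2: 1/d_i2 = 1/f₂ − 1/d_o2 = 1/(33.1) − 1/(-7.220) = 0.1687, so d_i2 = 5.93 cm.
The final image is real, 5.93 cm to the right of lens 2 (overall magnification ≈ -0.14).

5.93 cm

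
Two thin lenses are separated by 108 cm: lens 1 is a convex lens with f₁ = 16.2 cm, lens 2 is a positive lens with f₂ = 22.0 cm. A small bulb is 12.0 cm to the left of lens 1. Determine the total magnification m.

Lens 1: 1/d_i1 = 1/(16.2) − 1/(12.0) = -0.02160, so d_i1 = -46.29 cm; m₁ = −d_i1/d_o1 = +3.857.
d_o2 = 108 − (-46.29) = 154.3 cm.
Lens 2: 1/d_i2 = 1/(22.0) − 1/(154.3) = 0.03897, so d_i2 = 25.66 cm; m₂ = −d_i2/d_o2 = -0.1663.
m = m₁·m₂ = (+3.857)(-0.1663) = -0.641.

m = -0.641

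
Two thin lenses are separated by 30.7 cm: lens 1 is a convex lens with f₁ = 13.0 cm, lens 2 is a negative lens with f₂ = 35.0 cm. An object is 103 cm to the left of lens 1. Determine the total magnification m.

m = -0.0995

Lens 1: 1/d_i1 = 1/(13.0) − 1/(103) = 0.06721, so d_i1 = 14.88 cm; m₁ = −d_i1/d_o1 = -0.1445.
d_o2 = 30.7 − (14.88) = 15.82 cm.
f₂ = −35.0 cm (diverging).
Lens 2: 1/d_i2 = 1/(-35.0) − 1/(15.82) = -0.09178, so d_i2 = -10.90 cm; m₂ = −d_i2/d_o2 = +0.6887.
m = m₁·m₂ = (-0.1445)(+0.6887) = -0.0995.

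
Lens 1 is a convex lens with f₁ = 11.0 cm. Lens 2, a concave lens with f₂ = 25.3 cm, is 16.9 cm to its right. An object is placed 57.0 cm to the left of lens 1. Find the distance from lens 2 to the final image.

2.90 cm

Lens 1: 1/d_i1 = 1/f₁ − 1/d_o1 = 1/(11.0) − 1/(57.0) = 0.07337, so d_i1 = 13.63 cm.
The intermediate image is 13.63 cm to the right of lens 1, which is 16.9 − (13.63) = 3.270 cm to the left of lens 2, so d_o2 = +3.270 cm.
Lens 2 is diverging, so f₂ = −25.3 cm.
Lens 2: 1/d_i2 = 1/f₂ − 1/d_o2 = 1/(-25.3) − 1/(3.270) = -0.3453, so d_i2 = -2.90 cm.
The final image is virtual, 2.90 cm to the left of lens 2 (overall magnification ≈ -0.21).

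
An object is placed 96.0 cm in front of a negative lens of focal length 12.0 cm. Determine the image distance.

For a negative lens, f = -12.0 cm.
Lens equation: 1/v = 1/f − 1/u = 1/(-12.00) − 1/(96.0) = -0.08333 − 0.01042 = -0.09375, so v = -10.7 cm.
The image is virtual, upright and reduced, on the same side as the object.

10.7 cm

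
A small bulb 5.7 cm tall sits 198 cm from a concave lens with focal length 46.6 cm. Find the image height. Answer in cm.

1.09 cm

For a concave lens, f = -46.6 cm.
1/d_i = 1/f − 1/d_o = 1/(-46.60) − 1/(198) = -0.02651, so d_i = -37.72 cm.
m = −d_i/d_o = +0.1905.
|h_i| = |m|·h_o = 0.1905 × 5.7 = 1.09 cm. The image is virtual, upright and reduced, on the same side as the object.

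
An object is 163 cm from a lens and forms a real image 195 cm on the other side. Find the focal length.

Real image ⇒ d_i = +195 cm.
1/f = 1/d_o + 1/d_i = 1/(163) + 1/(195) = 0.01126, so f = 88.8 cm.
Since f is positive, the lens is converging.

f = 88.8 cm (converging)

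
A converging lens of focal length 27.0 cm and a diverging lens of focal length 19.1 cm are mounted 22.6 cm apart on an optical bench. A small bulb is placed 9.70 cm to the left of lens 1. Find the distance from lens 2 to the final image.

12.7 cm

Lens 1: 1/d_i1 = 1/f₁ − 1/d_o1 = 1/(27.0) − 1/(9.70) = -0.06606, so d_i1 = -15.14 cm.
The intermediate image is 15.14 cm to the left of lens 1 (virtual), which is 22.6 − (-15.14) = 37.74 cm to the left of lens 2, so d_o2 = +37.74 cm.
Lens 2 is diverging, so f₂ = −19.1 cm.
Lens 2: 1/d_i2 = 1/f₂ − 1/d_o2 = 1/(-19.1) − 1/(37.74) = -0.07885, so d_i2 = -12.7 cm.
The final image is virtual, 12.7 cm to the left of lens 2 (overall magnification ≈ 0.52).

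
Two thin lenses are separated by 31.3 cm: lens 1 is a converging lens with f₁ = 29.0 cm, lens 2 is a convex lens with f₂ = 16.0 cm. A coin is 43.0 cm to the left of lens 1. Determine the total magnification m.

m = -0.449

Lens 1: 1/d_i1 = 1/(29.0) − 1/(43.0) = 0.01123, so d_i1 = 89.07 cm; m₁ = −d_i1/d_o1 = -2.071.
d_o2 = 31.3 − (89.07) = -57.77 cm (virtual object).
Lens 2: 1/d_i2 = 1/(16.0) − 1/(-57.77) = 0.07981, so d_i2 = 12.53 cm; m₂ = −d_i2/d_o2 = +0.2169.
m = m₁·m₂ = (-2.071)(+0.2169) = -0.449.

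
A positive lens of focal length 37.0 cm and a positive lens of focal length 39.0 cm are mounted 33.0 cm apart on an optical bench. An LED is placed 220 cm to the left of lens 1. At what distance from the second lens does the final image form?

Lens 1: 1/d_i1 = 1/f₁ − 1/d_o1 = 1/(37.0) − 1/(220) = 0.02248, so d_i1 = 44.48 cm.
The intermediate image is 44.48 cm to the right of lens 1, which lies 11.48 cm to the right of lens 2 — a virtual object — so d_o2 = −11.48 cm.
Lens 2: 1/d_i2 = 1/f₂ − 1/d_o2 = 1/(39.0) − 1/(-11.48) = 0.1127, so d_i2 = 8.87 cm.
The final image is real, 8.87 cm to the right of lens 2 (overall magnification ≈ -0.16).

8.87 cm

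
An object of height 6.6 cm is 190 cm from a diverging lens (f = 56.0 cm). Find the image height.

For a diverging lens, f = -56.0 cm.
1/d_i = 1/f − 1/d_o = 1/(-56.00) − 1/(190) = -0.02312, so d_i = -43.25 cm.
m = −d_i/d_o = +0.2276.
|h_i| = |m|·h_o = 0.2276 × 6.6 = 1.50 cm. The image is virtual, upright and reduced, on the same side as the object.

1.50 cm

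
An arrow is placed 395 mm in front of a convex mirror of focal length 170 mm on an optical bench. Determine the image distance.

For a convex mirror, f = -170 mm.
Mirror equation: 1/v = 1/f − 1/u = 1/(-170.0) − 1/(395) = -0.005882 − 0.002532 = -0.008414, so v = -119 mm.
The image is virtual, upright and reduced, behind the mirror.

119 mm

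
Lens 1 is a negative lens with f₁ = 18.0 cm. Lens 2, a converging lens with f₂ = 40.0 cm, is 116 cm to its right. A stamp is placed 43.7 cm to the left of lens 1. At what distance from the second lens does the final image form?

Lens 1 is diverging, so f₁ = −18.0 cm.
Lens 1: 1/d_i1 = 1/f₁ − 1/d_o1 = 1/(-18.0) − 1/(43.7) = -0.07844, so d_i1 = -12.75 cm.
The intermediate image is 12.75 cm to the left of lens 1 (virtual), which is 116 − (-12.75) = 128.8 cm to the left of lens 2, so d_o2 = +128.8 cm.
Lens 2: 1/d_i2 = 1/f₂ − 1/d_o2 = 1/(40.0) − 1/(128.8) = 0.01724, so d_i2 = 58.0 cm.
The final image is real, 58.0 cm to the right of lens 2 (overall magnification ≈ -0.13).

58.0 cm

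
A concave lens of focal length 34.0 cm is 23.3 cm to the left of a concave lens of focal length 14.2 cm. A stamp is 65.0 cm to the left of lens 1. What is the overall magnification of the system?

m = +0.0815

f₁ = −34.0 cm (diverging).
Lens 1: 1/d_i1 = 1/(-34.0) − 1/(65.0) = -0.04480, so d_i1 = -22.32 cm; m₁ = −d_i1/d_o1 = +0.3434.
d_o2 = 23.3 − (-22.32) = 45.62 cm.
f₂ = −14.2 cm (diverging).
Lens 2: 1/d_i2 = 1/(-14.2) − 1/(45.62) = -0.09234, so d_i2 = -10.83 cm; m₂ = −d_i2/d_o2 = +0.2374.
m = m₁·m₂ = (+0.3434)(+0.2374) = +0.0815.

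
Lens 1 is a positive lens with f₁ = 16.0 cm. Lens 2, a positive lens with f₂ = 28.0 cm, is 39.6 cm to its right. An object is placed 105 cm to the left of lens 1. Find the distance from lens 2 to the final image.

79.7 cm

Lens 1: 1/d_i1 = 1/f₁ − 1/d_o1 = 1/(16.0) − 1/(105) = 0.05298, so d_i1 = 18.88 cm.
The intermediate image is 18.88 cm to the right of lens 1, which is 39.6 − (18.88) = 20.72 cm to the left of lens 2, so d_o2 = +20.72 cm.
Lens 2: 1/d_i2 = 1/f₂ − 1/d_o2 = 1/(28.0) − 1/(20.72) = -0.01255, so d_i2 = -79.7 cm.
The final image is virtual, 79.7 cm to the left of lens 2 (overall magnification ≈ -0.69).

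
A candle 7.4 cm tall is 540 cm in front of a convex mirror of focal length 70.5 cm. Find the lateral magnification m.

m = +0.115

For a convex mirror, f = -70.5 cm.
1/d_i = 1/f − 1/d_o = 1/(-70.50) − 1/(540) = -0.01604, so d_i = -62.36 cm.
m = −d_i/d_o = −(-62.36)/(540) = +0.115.
The image is virtual, upright and reduced, behind the mirror.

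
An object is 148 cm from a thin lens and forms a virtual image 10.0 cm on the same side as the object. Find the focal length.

f = -10.7 cm (diverging)

Virtual image ⇒ d_i = −10.0 cm.
1/f = 1/d_o + 1/d_i = 1/(148) + 1/(-10.0) = -0.09324, so f = -10.7 cm.
Since f is negative, the thin lens is diverging.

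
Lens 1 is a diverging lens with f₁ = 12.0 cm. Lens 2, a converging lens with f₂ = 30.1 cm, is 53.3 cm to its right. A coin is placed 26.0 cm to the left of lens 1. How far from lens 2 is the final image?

58.9 cm

Lens 1 is diverging, so f₁ = −12.0 cm.
Lens 1: 1/d_i1 = 1/f₁ − 1/d_o1 = 1/(-12.0) − 1/(26.0) = -0.1218, so d_i1 = -8.211 cm.
The intermediate image is 8.211 cm to the left of lens 1 (virtual), which is 53.3 − (-8.211) = 61.51 cm to the left of lens 2, so d_o2 = +61.51 cm.
Lens 2: 1/d_i2 = 1/f₂ − 1/d_o2 = 1/(30.1) − 1/(61.51) = 0.01697, so d_i2 = 58.9 cm.
The final image is real, 58.9 cm to the right of lens 2 (overall magnification ≈ -0.30).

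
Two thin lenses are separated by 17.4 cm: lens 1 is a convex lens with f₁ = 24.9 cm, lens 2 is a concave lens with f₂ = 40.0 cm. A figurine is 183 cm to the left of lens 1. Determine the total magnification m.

Lens 1: 1/d_i1 = 1/(24.9) − 1/(183) = 0.03470, so d_i1 = 28.82 cm; m₁ = −d_i1/d_o1 = -0.1575.
d_o2 = 17.4 − (28.82) = -11.42 cm (virtual object).
f₂ = −40.0 cm (diverging).
Lens 2: 1/d_i2 = 1/(-40.0) − 1/(-11.42) = 0.06257, so d_i2 = 15.98 cm; m₂ = −d_i2/d_o2 = +1.400.
m = m₁·m₂ = (-0.1575)(+1.400) = -0.220.

m = -0.220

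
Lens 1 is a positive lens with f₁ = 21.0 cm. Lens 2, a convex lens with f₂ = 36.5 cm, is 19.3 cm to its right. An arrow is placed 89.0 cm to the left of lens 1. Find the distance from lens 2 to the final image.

6.69 cm

Lens 1: 1/d_i1 = 1/f₁ − 1/d_o1 = 1/(21.0) − 1/(89.0) = 0.03638, so d_i1 = 27.49 cm.
The intermediate image is 27.49 cm to the right of lens 1, which lies 8.190 cm to the right of lens 2 — a virtual object — so d_o2 = −8.190 cm.
Lens 2: 1/d_i2 = 1/f₂ − 1/d_o2 = 1/(36.5) − 1/(-8.190) = 0.1495, so d_i2 = 6.69 cm.
The final image is real, 6.69 cm to the right of lens 2 (overall magnification ≈ -0.25).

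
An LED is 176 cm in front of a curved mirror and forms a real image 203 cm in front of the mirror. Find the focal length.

Real image ⇒ d_i = +203 cm.
1/f = 1/d_o + 1/d_i = 1/(176) + 1/(203) = 0.01061, so f = 94.3 cm.
Since f is positive, the curved mirror is concave.

f = 94.3 cm (concave)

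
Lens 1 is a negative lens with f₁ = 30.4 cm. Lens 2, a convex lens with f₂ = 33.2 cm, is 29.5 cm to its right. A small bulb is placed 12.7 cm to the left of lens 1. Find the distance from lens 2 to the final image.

Lens 1 is diverging, so f₁ = −30.4 cm.
Lens 1: 1/d_i1 = 1/f₁ − 1/d_o1 = 1/(-30.4) − 1/(12.7) = -0.1116, so d_i1 = -8.958 cm.
The intermediate image is 8.958 cm to the left of lens 1 (virtual), which is 29.5 − (-8.958) = 38.46 cm to the left of lens 2, so d_o2 = +38.46 cm.
Lens 2: 1/d_i2 = 1/f₂ − 1/d_o2 = 1/(33.2) − 1/(38.46) = 0.004119, so d_i2 = 243 cm.
The final image is real, 243 cm to the right of lens 2 (overall magnification ≈ -4.5).

243 cm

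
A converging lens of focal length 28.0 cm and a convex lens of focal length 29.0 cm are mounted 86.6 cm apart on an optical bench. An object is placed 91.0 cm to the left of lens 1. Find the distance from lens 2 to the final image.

Lens 1: 1/d_i1 = 1/f₁ − 1/d_o1 = 1/(28.0) − 1/(91.0) = 0.02473, so d_i1 = 40.44 cm.
The intermediate image is 40.44 cm to the right of lens 1, which is 86.6 − (40.44) = 46.16 cm to the left of lens 2, so d_o2 = +46.16 cm.
Lens 2: 1/d_i2 = 1/f₂ − 1/d_o2 = 1/(29.0) − 1/(46.16) = 0.01282, so d_i2 = 78.0 cm.
The final image is real, 78.0 cm to the right of lens 2 (overall magnification ≈ 0.75).

78.0 cm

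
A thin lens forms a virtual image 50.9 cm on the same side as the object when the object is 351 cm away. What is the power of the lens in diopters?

P = -1.68 D

Virtual image ⇒ d_i = −50.9 cm.
1/f = 1/d_o + 1/d_i = 1/(351) + 1/(-50.9) = -0.01680 cm⁻¹.
f = -59.53 cm = -0.5953 m, so P = 1/f = -1.68 D.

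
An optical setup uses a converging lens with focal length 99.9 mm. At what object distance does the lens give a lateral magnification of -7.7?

m = −d_i/d_o ⇒ d_i = −m·d_o.
1/f = 1/d_o + 1/d_i = 1/d_o − 1/(m·d_o) = (1 − 1/m)/d_o, so d_o = f(1 − 1/m) = (99.90)(1 − 1/(-7.7)) = 113 mm.

113 mm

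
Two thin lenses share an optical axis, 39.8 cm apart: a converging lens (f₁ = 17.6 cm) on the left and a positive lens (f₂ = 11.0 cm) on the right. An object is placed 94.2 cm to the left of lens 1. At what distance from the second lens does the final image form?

27.9 cm

Lens 1: 1/d_i1 = 1/f₁ − 1/d_o1 = 1/(17.6) − 1/(94.2) = 0.04620, so d_i1 = 21.64 cm.
The intermediate image is 21.64 cm to the right of lens 1, which is 39.8 − (21.64) = 18.16 cm to the left of lens 2, so d_o2 = +18.16 cm.
Lens 2: 1/d_i2 = 1/f₂ − 1/d_o2 = 1/(11.0) − 1/(18.16) = 0.03584, so d_i2 = 27.9 cm.
The final image is real, 27.9 cm to the right of lens 2 (overall magnification ≈ 0.35).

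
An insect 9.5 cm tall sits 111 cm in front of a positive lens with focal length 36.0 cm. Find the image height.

1/d_i = 1/f − 1/d_o = 1/(36.00) − 1/(111) = 0.01877, so d_i = 53.28 cm.
m = −d_i/d_o = -0.4800.
|h_i| = |m|·h_o = 0.4800 × 9.5 = 4.56 cm. The image is real, inverted and reduced, on the far side of the lens.

4.56 cm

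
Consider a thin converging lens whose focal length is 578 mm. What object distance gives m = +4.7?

m = −d_i/d_o ⇒ d_i = −m·d_o.
1/f = 1/d_o + 1/d_i = 1/d_o − 1/(m·d_o) = (1 − 1/m)/d_o, so d_o = f(1 − 1/m) = (578.0)(1 − 1/(+4.7)) = 455 mm.

455 mm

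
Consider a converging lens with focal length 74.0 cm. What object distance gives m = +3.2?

m = −d_i/d_o ⇒ d_i = −m·d_o.
1/f = 1/d_o + 1/d_i = 1/d_o − 1/(m·d_o) = (1 − 1/m)/d_o, so d_o = f(1 − 1/m) = (74.00)(1 − 1/(+3.2)) = 50.9 cm.

50.9 cm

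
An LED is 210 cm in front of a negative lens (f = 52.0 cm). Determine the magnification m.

m = +0.198

For a negative lens, f = -52.0 cm.
1/d_i = 1/f − 1/d_o = 1/(-52.00) − 1/(210) = -0.02399, so d_i = -41.68 cm.
m = −d_i/d_o = −(-41.68)/(210) = +0.198.
The image is virtual, upright and reduced, on the same side as the object.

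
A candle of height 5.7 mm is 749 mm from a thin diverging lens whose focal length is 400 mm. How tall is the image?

1.98 mm

For a diverging lens, f = -400 mm.
1/d_i = 1/f − 1/d_o = 1/(-400.0) − 1/(749) = -0.003835, so d_i = -260.7 mm.
m = −d_i/d_o = +0.3481.
|h_i| = |m|·h_o = 0.3481 × 5.7 = 1.98 mm. The image is virtual, upright and reduced, on the same side as the object.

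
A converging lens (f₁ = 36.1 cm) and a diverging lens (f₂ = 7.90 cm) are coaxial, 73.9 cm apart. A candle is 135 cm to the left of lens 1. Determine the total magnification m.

m = -0.0887

Lens 1: 1/d_i1 = 1/(36.1) − 1/(135) = 0.02029, so d_i1 = 49.28 cm; m₁ = −d_i1/d_o1 = -0.3650.
d_o2 = 73.9 − (49.28) = 24.62 cm.
f₂ = −7.90 cm (diverging).
Lens 2: 1/d_i2 = 1/(-7.90) − 1/(24.62) = -0.1672, so d_i2 = -5.981 cm; m₂ = −d_i2/d_o2 = +0.2429.
m = m₁·m₂ = (-0.3650)(+0.2429) = -0.0887.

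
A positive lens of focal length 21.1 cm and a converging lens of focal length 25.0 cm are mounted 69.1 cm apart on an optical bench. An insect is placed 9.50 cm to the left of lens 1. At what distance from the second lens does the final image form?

35.2 cm

Lens 1: 1/d_i1 = 1/f₁ − 1/d_o1 = 1/(21.1) − 1/(9.50) = -0.05787, so d_i1 = -17.28 cm.
The intermediate image is 17.28 cm to the left of lens 1 (virtual), which is 69.1 − (-17.28) = 86.38 cm to the left of lens 2, so d_o2 = +86.38 cm.
Lens 2: 1/d_i2 = 1/f₂ − 1/d_o2 = 1/(25.0) − 1/(86.38) = 0.02842, so d_i2 = 35.2 cm.
The final image is real, 35.2 cm to the right of lens 2 (overall magnification ≈ -0.74).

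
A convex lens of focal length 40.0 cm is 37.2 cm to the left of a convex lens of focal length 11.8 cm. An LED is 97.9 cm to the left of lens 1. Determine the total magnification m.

Lens 1: 1/d_i1 = 1/(40.0) − 1/(97.9) = 0.01479, so d_i1 = 67.63 cm; m₁ = −d_i1/d_o1 = -0.6908.
d_o2 = 37.2 − (67.63) = -30.43 cm (virtual object).
Lens 2: 1/d_i2 = 1/(11.8) − 1/(-30.43) = 0.1176, so d_i2 = 8.503 cm; m₂ = −d_i2/d_o2 = +0.2794.
m = m₁·m₂ = (-0.6908)(+0.2794) = -0.193.

m = -0.193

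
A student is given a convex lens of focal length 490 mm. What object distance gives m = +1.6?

184 mm

m = −d_i/d_o ⇒ d_i = −m·d_o.
1/f = 1/d_o + 1/d_i = 1/d_o − 1/(m·d_o) = (1 − 1/m)/d_o, so d_o = f(1 − 1/m) = (490.0)(1 − 1/(+1.6)) = 184 mm.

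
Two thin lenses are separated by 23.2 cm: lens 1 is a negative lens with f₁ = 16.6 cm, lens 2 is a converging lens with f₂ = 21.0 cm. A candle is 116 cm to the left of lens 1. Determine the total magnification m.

m = -0.157

f₁ = −16.6 cm (diverging).
Lens 1: 1/d_i1 = 1/(-16.6) − 1/(116) = -0.06886, so d_i1 = -14.52 cm; m₁ = −d_i1/d_o1 = +0.1252.
d_o2 = 23.2 − (-14.52) = 37.72 cm.
Lens 2: 1/d_i2 = 1/(21.0) − 1/(37.72) = 0.02111, so d_i2 = 47.38 cm; m₂ = −d_i2/d_o2 = -1.256.
m = m₁·m₂ = (+0.1252)(-1.256) = -0.157.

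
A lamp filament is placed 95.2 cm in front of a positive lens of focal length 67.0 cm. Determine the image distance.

226 cm

Thin-lens equation: 1/v = 1/f − 1/u = 1/(67.00) − 1/(95.2) = 0.01493 − 0.01050 = 0.004421, so v = 226 cm.
The image is real, inverted and enlarged, on the far side of the lens.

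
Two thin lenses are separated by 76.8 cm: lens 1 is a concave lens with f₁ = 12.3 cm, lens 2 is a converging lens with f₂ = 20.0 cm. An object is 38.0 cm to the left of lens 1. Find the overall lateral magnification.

m = -0.0740

f₁ = −12.3 cm (diverging).
Lens 1: 1/d_i1 = 1/(-12.3) − 1/(38.0) = -0.1076, so d_i1 = -9.292 cm; m₁ = −d_i1/d_o1 = +0.2445.
d_o2 = 76.8 − (-9.292) = 86.09 cm.
Lens 2: 1/d_i2 = 1/(20.0) − 1/(86.09) = 0.03838, so d_i2 = 26.05 cm; m₂ = −d_i2/d_o2 = -0.3026.
m = m₁·m₂ = (+0.2445)(-0.3026) = -0.0740.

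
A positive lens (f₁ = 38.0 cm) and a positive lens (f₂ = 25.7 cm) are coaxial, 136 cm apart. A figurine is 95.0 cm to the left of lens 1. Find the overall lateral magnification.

Lens 1: 1/d_i1 = 1/(38.0) − 1/(95.0) = 0.01579, so d_i1 = 63.33 cm; m₁ = −d_i1/d_o1 = -0.6666.
d_o2 = 136 − (63.33) = 72.67 cm.
Lens 2: 1/d_i2 = 1/(25.7) − 1/(72.67) = 0.02515, so d_i2 = 39.76 cm; m₂ = −d_i2/d_o2 = -0.5472.
m = m₁·m₂ = (-0.6666)(-0.5472) = +0.365.

m = +0.365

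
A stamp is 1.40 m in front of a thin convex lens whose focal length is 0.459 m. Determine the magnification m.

m = -0.488

1/d_i = 1/f − 1/d_o = 1/(0.4590) − 1/(1.40) = 1.464, so d_i = 0.6829 m.
m = −d_i/d_o = −(0.6829)/(1.40) = -0.488.
The image is real, inverted and reduced, on the far side of the lens.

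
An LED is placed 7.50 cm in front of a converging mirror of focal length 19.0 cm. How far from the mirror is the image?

12.4 cm

Mirror equation: 1/s_i = 1/f − 1/s_o = 1/(19.00) − 1/(7.50) = 0.05263 − 0.1333 = -0.08070, so s_i = -12.4 cm.
The image is virtual, upright and enlarged, behind the mirror.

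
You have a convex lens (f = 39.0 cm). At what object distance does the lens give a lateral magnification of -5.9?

45.6 cm

m = −d_i/d_o ⇒ d_i = −m·d_o.
1/f = 1/d_o + 1/d_i = 1/d_o − 1/(m·d_o) = (1 − 1/m)/d_o, so d_o = f(1 − 1/m) = (39.00)(1 − 1/(-5.9)) = 45.6 cm.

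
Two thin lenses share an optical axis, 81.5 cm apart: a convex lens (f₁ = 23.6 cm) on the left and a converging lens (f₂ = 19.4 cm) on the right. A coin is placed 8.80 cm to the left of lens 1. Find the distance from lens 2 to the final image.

Lens 1: 1/d_i1 = 1/f₁ − 1/d_o1 = 1/(23.6) − 1/(8.80) = -0.07126, so d_i1 = -14.03 cm.
The intermediate image is 14.03 cm to the left of lens 1 (virtual), which is 81.5 − (-14.03) = 95.53 cm to the left of lens 2, so d_o2 = +95.53 cm.
Lens 2: 1/d_i2 = 1/f₂ − 1/d_o2 = 1/(19.4) − 1/(95.53) = 0.04108, so d_i2 = 24.3 cm.
The final image is real, 24.3 cm to the right of lens 2 (overall magnification ≈ -0.41).

24.3 cm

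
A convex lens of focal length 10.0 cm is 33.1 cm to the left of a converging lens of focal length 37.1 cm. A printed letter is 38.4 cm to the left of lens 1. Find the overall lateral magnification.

Lens 1: 1/d_i1 = 1/(10.0) − 1/(38.4) = 0.07396, so d_i1 = 13.52 cm; m₁ = −d_i1/d_o1 = -0.3521.
d_o2 = 33.1 − (13.52) = 19.58 cm.
Lens 2: 1/d_i2 = 1/(37.1) − 1/(19.58) = -0.02412, so d_i2 = -41.46 cm; m₂ = −d_i2/d_o2 = +2.118.
m = m₁·m₂ = (-0.3521)(+2.118) = -0.746.

m = -0.746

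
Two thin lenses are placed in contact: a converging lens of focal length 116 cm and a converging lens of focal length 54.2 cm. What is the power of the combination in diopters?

P₁ = 1/f₁ = 1/(1.16 m) = +0.8621 D; P₂ = 1/f₂ = 1/(0.542 m) = +1.845 D.
For thin lenses in contact, P = P₁ + P₂ = (+0.8621) + (+1.845) = +2.71 D.

P = +2.71 D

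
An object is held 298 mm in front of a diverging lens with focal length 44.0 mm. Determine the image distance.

For a diverging lens, f = -44.0 mm.
Lens equation: 1/d_i = 1/f − 1/d_o = 1/(-44.00) − 1/(298) = -0.02273 − 0.003356 = -0.02608, so d_i = -38.3 mm.
The image is virtual, upright and reduced, on the same side as the object.

38.3 mm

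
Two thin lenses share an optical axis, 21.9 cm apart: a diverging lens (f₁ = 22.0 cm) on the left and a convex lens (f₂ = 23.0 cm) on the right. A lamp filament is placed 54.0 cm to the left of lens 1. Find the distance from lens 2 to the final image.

59.4 cm

Lens 1 is diverging, so f₁ = −22.0 cm.
Lens 1: 1/d_i1 = 1/f₁ − 1/d_o1 = 1/(-22.0) − 1/(54.0) = -0.06397, so d_i1 = -15.63 cm.
The intermediate image is 15.63 cm to the left of lens 1 (virtual), which is 21.9 − (-15.63) = 37.53 cm to the left of lens 2, so d_o2 = +37.53 cm.
Lens 2: 1/d_i2 = 1/f₂ − 1/d_o2 = 1/(23.0) − 1/(37.53) = 0.01683, so d_i2 = 59.4 cm.
The final image is real, 59.4 cm to the right of lens 2 (overall magnification ≈ -0.46).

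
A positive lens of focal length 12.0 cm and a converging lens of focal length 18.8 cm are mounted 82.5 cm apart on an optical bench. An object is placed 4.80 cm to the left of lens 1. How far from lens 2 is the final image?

Lens 1: 1/d_i1 = 1/f₁ − 1/d_o1 = 1/(12.0) − 1/(4.80) = -0.1250, so d_i1 = -8.000 cm.
The intermediate image is 8.000 cm to the left of lens 1 (virtual), which is 82.5 − (-8.000) = 90.50 cm to the left of lens 2, so d_o2 = +90.50 cm.
Lens 2: 1/d_i2 = 1/f₂ − 1/d_o2 = 1/(18.8) − 1/(90.50) = 0.04214, so d_i2 = 23.7 cm.
The final image is real, 23.7 cm to the right of lens 2 (overall magnification ≈ -0.44).

23.7 cm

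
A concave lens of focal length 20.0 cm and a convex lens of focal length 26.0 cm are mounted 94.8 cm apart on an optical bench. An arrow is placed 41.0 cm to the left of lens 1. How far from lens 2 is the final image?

34.2 cm

Lens 1 is diverging, so f₁ = −20.0 cm.
Lens 1: 1/d_i1 = 1/f₁ − 1/d_o1 = 1/(-20.0) − 1/(41.0) = -0.07439, so d_i1 = -13.44 cm.
The intermediate image is 13.44 cm to the left of lens 1 (virtual), which is 94.8 − (-13.44) = 108.2 cm to the left of lens 2, so d_o2 = +108.2 cm.
Lens 2: 1/d_i2 = 1/f₂ − 1/d_o2 = 1/(26.0) − 1/(108.2) = 0.02922, so d_i2 = 34.2 cm.
The final image is real, 34.2 cm to the right of lens 2 (overall magnification ≈ -0.10).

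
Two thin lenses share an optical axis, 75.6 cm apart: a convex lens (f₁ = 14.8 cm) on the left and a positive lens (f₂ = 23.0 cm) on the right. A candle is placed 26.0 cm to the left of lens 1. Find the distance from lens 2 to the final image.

52.0 cm

Lens 1: 1/d_i1 = 1/f₁ − 1/d_o1 = 1/(14.8) − 1/(26.0) = 0.02911, so d_i1 = 34.36 cm.
The intermediate image is 34.36 cm to the right of lens 1, which is 75.6 − (34.36) = 41.24 cm to the left of lens 2, so d_o2 = +41.24 cm.
Lens 2: 1/d_i2 = 1/f₂ − 1/d_o2 = 1/(23.0) − 1/(41.24) = 0.01923, so d_i2 = 52.0 cm.
The final image is real, 52.0 cm to the right of lens 2 (overall magnification ≈ 1.7).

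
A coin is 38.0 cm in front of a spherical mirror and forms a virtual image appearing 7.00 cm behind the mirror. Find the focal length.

Virtual image ⇒ d_i = −7.00 cm.
1/f = 1/d_o + 1/d_i = 1/(38.0) + 1/(-7.00) = -0.1165, so f = -8.58 cm.
Since f is negative, the spherical mirror is convex.

f = -8.58 cm (convex)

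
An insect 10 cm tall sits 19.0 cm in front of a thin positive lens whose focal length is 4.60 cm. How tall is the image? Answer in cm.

1/d_i = 1/f − 1/d_o = 1/(4.600) − 1/(19.0) = 0.1648, so d_i = 6.069 cm.
m = −d_i/d_o = -0.3194.
|h_i| = |m|·h_o = 0.3194 × 10 = 3.19 cm. The image is real, inverted and reduced, on the far side of the lens.

3.19 cm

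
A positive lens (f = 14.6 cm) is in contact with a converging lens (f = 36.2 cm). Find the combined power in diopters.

P = +9.61 D

P₁ = 1/f₁ = 1/(0.146 m) = +6.849 D; P₂ = 1/f₂ = 1/(0.362 m) = +2.762 D.
For thin lenses in contact, P = P₁ + P₂ = (+6.849) + (+2.762) = +9.61 D.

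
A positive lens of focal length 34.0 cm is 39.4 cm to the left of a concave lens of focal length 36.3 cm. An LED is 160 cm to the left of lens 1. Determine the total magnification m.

m = -0.301

Lens 1: 1/d_i1 = 1/(34.0) − 1/(160) = 0.02316, so d_i1 = 43.17 cm; m₁ = −d_i1/d_o1 = -0.2698.
d_o2 = 39.4 − (43.17) = -3.770 cm (virtual object).
f₂ = −36.3 cm (diverging).
Lens 2: 1/d_i2 = 1/(-36.3) − 1/(-3.770) = 0.2377, so d_i2 = 4.207 cm; m₂ = −d_i2/d_o2 = +1.116.
m = m₁·m₂ = (-0.2698)(+1.116) = -0.301.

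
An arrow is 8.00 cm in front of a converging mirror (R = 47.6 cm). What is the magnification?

m = +1.51

f = R/2 = 47.6/2 = 23.80 cm.
1/d_i = 1/f − 1/d_o = 1/(23.80) − 1/(8.00) = -0.08298, so d_i = -12.05 cm.
m = −d_i/d_o = −(-12.05)/(8.00) = +1.51.
The image is virtual, upright and enlarged, behind the mirror.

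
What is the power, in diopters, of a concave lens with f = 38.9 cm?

For a concave lens, f = −38.9 cm.
f = -38.9 cm = -0.389 m.
P = 1/f = 1/(-0.389 m) = -2.57 D.

P = -2.57 D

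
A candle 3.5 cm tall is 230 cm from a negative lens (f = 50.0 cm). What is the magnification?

For a negative lens, f = -50.0 cm.
1/d_i = 1/f − 1/d_o = 1/(-50.00) − 1/(230) = -0.02435, so d_i = -41.07 cm.
m = −d_i/d_o = −(-41.07)/(230) = +0.179.
The image is virtual, upright and reduced, on the same side as the object.

m = +0.179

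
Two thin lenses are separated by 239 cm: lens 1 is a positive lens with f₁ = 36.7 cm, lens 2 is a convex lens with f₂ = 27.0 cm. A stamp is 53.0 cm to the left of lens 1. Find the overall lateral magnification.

Lens 1: 1/d_i1 = 1/(36.7) − 1/(53.0) = 0.008380, so d_i1 = 119.3 cm; m₁ = −d_i1/d_o1 = -2.251.
d_o2 = 239 − (119.3) = 119.7 cm.
Lens 2: 1/d_i2 = 1/(27.0) − 1/(119.7) = 0.02868, so d_i2 = 34.86 cm; m₂ = −d_i2/d_o2 = -0.2913.
m = m₁·m₂ = (-2.251)(-0.2913) = +0.656.

m = +0.656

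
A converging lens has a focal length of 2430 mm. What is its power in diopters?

P = +0.412 D

f = 243 cm = 2.43 m.
P = 1/f = 1/(2.43 m) = +0.412 D.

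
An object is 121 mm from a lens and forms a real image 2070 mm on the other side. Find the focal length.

Real image ⇒ d_i = +2070 mm.
1/f = 1/d_o + 1/d_i = 1/(121) + 1/(2070) = 0.008748, so f = 114 mm.
Since f is positive, the lens is converging.

f = 114 mm (converging)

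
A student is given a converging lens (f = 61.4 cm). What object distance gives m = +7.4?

53.1 cm

m = −d_i/d_o ⇒ d_i = −m·d_o.
1/f = 1/d_o + 1/d_i = 1/d_o − 1/(m·d_o) = (1 − 1/m)/d_o, so d_o = f(1 − 1/m) = (61.40)(1 − 1/(+7.4)) = 53.1 cm.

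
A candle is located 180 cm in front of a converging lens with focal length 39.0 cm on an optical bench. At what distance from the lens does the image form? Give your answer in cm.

49.8 cm

Thin-lens equation: 1/d_i = 1/f − 1/d_o = 1/(39.00) − 1/(180) = 0.02564 − 0.005556 = 0.02009, so d_i = 49.8 cm.
The image is real, inverted and reduced, on the far side of the lens.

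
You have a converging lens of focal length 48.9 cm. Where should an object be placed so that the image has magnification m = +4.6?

38.3 cm

m = −d_i/d_o ⇒ d_i = −m·d_o.
1/f = 1/d_o + 1/d_i = 1/d_o − 1/(m·d_o) = (1 − 1/m)/d_o, so d_o = f(1 − 1/m) = (48.90)(1 − 1/(+4.6)) = 38.3 cm.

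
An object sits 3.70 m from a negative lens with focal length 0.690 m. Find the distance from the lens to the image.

0.582 m

For a negative lens, f = -0.690 m.
Lens equation: 1/d_i = 1/f − 1/d_o = 1/(-0.6900) − 1/(3.70) = -1.449 − 0.2703 = -1.720, so d_i = -0.582 m.
The image is virtual, upright and reduced, on the same side as the object.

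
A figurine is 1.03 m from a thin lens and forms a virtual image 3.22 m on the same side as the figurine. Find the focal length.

Virtual image ⇒ d_i = −3.22 m.
1/f = 1/d_o + 1/d_i = 1/(1.03) + 1/(-3.22) = 0.6603, so f = 1.51 m.
Since f is positive, the thin lens is converging.

f = 1.51 m (converging)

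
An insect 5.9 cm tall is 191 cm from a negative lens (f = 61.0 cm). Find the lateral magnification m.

For a negative lens, f = -61.0 cm.
1/d_i = 1/f − 1/d_o = 1/(-61.00) − 1/(191) = -0.02163, so d_i = -46.23 cm.
m = −d_i/d_o = −(-46.23)/(191) = +0.242.
The image is virtual, upright and reduced, on the same side as the object.

m = +0.242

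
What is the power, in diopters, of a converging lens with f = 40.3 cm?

f = 40.3 cm = 0.403 m.
P = 1/f = 1/(0.403 m) = +2.48 D.

P = +2.48 D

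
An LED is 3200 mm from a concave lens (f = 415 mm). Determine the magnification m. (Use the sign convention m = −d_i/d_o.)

For a concave lens, f = -415 mm.
1/d_i = 1/f − 1/d_o = 1/(-415.0) − 1/(3200) = -0.002722, so d_i = -367.4 mm.
m = −d_i/d_o = −(-367.4)/(3200) = +0.115.
The image is virtual, upright and reduced, on the same side as the object.

m = +0.115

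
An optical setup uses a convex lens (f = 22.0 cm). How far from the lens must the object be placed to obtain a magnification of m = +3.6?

15.9 cm

m = −d_i/d_o ⇒ d_i = −m·d_o.
1/f = 1/d_o + 1/d_i = 1/d_o − 1/(m·d_o) = (1 − 1/m)/d_o, so d_o = f(1 − 1/m) = (22.00)(1 − 1/(+3.6)) = 15.9 cm.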